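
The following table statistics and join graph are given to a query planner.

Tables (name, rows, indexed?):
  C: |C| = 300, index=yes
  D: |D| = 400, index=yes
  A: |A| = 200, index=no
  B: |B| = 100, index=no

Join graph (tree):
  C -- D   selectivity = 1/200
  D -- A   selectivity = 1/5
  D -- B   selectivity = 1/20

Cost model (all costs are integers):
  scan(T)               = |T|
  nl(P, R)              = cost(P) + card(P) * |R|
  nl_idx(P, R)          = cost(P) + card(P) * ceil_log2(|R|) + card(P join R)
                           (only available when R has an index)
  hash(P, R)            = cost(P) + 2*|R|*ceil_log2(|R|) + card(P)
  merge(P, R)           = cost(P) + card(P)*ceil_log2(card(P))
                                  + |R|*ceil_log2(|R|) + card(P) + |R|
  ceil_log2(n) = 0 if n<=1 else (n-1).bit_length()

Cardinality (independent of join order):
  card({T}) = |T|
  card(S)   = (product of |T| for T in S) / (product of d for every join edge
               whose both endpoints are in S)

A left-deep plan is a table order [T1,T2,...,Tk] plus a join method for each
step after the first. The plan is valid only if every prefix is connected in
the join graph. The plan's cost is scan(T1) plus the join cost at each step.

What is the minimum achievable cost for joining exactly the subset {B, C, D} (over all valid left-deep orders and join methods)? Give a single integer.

Selinger DP over subsets of {B,C,D}:
  {C}: scan cost=300, card=300
  {D}: scan cost=400, card=400
  {B}: scan cost=100, card=100
  {CD}: card=600; try (D,nl_idx)→3600, (C,nl_idx)→4600, (C,hash)→6200, (D,merge)→7300, (C,merge)→7400, (D,hash)→7800 …(+2); best=3600 via (D,nl_idx)
  {BD}: card=2000; try (B,hash)→2200, (D,nl_idx)→3000, (D,merge)→4900, (B,merge)→5200, (D,hash)→7400, (D,nl)→40100 …(+1); best=2200 via (B,hash)
  {BCD}: card=3000; try (B,hash)→5600, (C,hash)→9600, (B,merge)→11000, (C,nl_idx)→23200, (C,merge)→29200, (B,nl)→63600 …(+1); best=5600 via (B,hash)

5600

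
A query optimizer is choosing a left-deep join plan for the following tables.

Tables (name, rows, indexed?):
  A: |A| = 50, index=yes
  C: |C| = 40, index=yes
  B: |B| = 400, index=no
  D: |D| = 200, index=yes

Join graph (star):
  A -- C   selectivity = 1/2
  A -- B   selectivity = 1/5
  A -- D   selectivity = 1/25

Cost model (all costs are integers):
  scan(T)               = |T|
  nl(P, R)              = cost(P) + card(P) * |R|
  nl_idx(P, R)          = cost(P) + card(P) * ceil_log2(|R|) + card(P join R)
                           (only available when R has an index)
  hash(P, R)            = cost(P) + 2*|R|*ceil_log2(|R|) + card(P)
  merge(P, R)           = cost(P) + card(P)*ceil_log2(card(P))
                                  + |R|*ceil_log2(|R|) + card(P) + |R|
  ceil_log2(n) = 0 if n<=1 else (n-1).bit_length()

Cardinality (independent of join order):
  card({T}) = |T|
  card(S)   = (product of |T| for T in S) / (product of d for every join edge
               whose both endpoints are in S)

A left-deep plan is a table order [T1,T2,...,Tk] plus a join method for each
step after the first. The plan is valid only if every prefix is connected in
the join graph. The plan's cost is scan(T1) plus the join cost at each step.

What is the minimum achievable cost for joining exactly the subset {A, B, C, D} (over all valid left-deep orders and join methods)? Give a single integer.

Selinger DP over subsets of {A,B,C,D}:
  {A}: scan cost=50, card=50
  {C}: scan cost=40, card=40
  {B}: scan cost=400, card=400
  {D}: scan cost=200, card=200
  {AC}: card=1000; try (C,hash)→580, (A,merge)→670, (C,merge)→680, (A,hash)→680, (A,nl_idx)→1280, (C,nl_idx)→1350 …(+2); best=580 via (C,hash)
  {AB}: card=4000; try (A,hash)→1400, (B,merge)→4400, (A,merge)→4750, (A,nl_idx)→6800, (B,hash)→7300, (B,nl)→20050 …(+1); best=1400 via (A,hash)
  {AD}: card=400; try (D,nl_idx)→850, (A,hash)→1000, (A,nl_idx)→1800, (D,merge)→2200, (A,merge)→2350, (D,hash)→3300 …(+2); best=850 via (D,nl_idx)
  {ABC}: card=80000; try (C,hash)→5880, (B,hash)→8780, (B,merge)→15580, (C,merge)→53680, (C,nl_idx)→105400, (C,nl)→161400 …(+1); best=5880 via (C,hash)
  {ACD}: card=8000; try (C,hash)→1730, (D,hash)→4780, (C,merge)→5130, (C,nl_idx)→11250, (D,merge)→13380, (D,nl_idx)→16580 …(+2); best=1730 via (C,hash)
  {ABD}: card=32000; try (B,hash)→8450, (D,hash)→8600, (B,merge)→8850, (D,merge)→55200, (D,nl_idx)→65400, (B,nl)→160850 …(+1); best=8450 via (B,hash)
  {ABCD}: card=640000; try (B,hash)→16930, (C,hash)→40930, (D,hash)→89080, (B,merge)→117730, (C,merge)→520730, (C,nl_idx)→840450 …(+5); best=16930 via (B,hash)

16930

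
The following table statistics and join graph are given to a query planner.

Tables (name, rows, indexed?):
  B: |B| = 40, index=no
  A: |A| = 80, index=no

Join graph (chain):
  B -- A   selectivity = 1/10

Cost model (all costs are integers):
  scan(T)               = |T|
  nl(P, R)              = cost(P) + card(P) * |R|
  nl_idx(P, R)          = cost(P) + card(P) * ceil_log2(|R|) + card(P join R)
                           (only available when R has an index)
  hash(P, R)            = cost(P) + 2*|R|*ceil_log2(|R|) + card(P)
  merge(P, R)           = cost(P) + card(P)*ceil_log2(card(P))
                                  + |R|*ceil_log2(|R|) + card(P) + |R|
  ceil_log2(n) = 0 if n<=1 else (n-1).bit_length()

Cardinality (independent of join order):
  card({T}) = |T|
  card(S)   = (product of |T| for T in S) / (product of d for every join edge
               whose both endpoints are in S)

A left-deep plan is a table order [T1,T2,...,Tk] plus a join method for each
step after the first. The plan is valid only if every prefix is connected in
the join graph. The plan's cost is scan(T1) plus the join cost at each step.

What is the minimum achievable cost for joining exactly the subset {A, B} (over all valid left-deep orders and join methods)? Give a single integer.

Selinger DP over subsets of {A,B}:
  {B}: scan cost=40, card=40
  {A}: scan cost=80, card=80
  {AB}: card=320; try (B,hash)→640, (A,merge)→960, (B,merge)→1000, (A,hash)→1200, (A,nl)→3240, (B,nl)→3280; best=640 via (B,hash)

640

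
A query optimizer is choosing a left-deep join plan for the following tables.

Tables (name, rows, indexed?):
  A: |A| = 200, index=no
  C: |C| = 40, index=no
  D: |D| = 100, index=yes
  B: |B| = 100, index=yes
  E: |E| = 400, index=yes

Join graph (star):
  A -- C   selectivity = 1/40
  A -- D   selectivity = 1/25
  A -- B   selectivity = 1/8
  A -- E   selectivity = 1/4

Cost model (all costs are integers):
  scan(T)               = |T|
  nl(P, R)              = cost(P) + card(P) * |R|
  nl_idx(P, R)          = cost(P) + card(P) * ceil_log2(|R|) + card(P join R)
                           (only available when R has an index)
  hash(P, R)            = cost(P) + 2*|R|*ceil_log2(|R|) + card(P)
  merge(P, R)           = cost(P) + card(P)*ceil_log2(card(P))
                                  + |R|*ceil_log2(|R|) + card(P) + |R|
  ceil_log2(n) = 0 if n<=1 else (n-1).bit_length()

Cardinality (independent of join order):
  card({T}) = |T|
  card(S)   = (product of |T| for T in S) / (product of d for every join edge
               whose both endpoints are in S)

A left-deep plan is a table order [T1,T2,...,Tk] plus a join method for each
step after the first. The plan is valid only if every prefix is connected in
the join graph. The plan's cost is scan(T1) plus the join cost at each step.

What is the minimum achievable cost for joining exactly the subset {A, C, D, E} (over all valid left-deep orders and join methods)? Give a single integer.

Selinger DP over subsets of {A,C,D,E}:
  {A}: scan cost=200, card=200
  {C}: scan cost=40, card=40
  {D}: scan cost=100, card=100
  {E}: scan cost=400, card=400
  {AC}: card=200; try (C,hash)→880, (A,merge)→2120, (C,merge)→2280, (A,hash)→3280, (A,nl)→8040, (C,nl)→8200; best=880 via (C,hash)
  {AD}: card=800; try (D,hash)→1800, (D,nl_idx)→2400, (A,merge)→2700, (D,merge)→2800, (A,hash)→3400, (A,nl)→20100 …(+1); best=1800 via (D,hash)
  {AE}: card=20000; try (A,hash)→4000, (E,merge)→6000, (A,merge)→6200, (E,hash)→7600, (E,nl_idx)→22000, (E,nl)→80200 …(+1); best=4000 via (A,hash)
  {ACD}: card=800; try (D,hash)→2480, (D,nl_idx)→3080, (C,hash)→3080, (D,merge)→3480, (C,merge)→10880, (D,nl)→20880 …(+1); best=2480 via (D,hash)
  {ACE}: card=20000; try (E,merge)→6680, (E,hash)→8280, (E,nl_idx)→22680, (C,hash)→24480, (E,nl)→80880, (C,merge)→324280 …(+1); best=6680 via (E,merge)
  {ADE}: card=80000; try (E,hash)→9800, (E,merge)→14600, (D,hash)→25400, (E,nl_idx)→89000, (D,nl_idx)→224000, (E,nl)→321800 …(+2); best=9800 via (E,hash)
  {ACDE}: card=80000; try (E,hash)→10480, (E,merge)→15280, (D,hash)→28080, (E,nl_idx)→89680, (C,hash)→90280, (D,nl_idx)→226680 …(+5); best=10480 via (E,hash)

10480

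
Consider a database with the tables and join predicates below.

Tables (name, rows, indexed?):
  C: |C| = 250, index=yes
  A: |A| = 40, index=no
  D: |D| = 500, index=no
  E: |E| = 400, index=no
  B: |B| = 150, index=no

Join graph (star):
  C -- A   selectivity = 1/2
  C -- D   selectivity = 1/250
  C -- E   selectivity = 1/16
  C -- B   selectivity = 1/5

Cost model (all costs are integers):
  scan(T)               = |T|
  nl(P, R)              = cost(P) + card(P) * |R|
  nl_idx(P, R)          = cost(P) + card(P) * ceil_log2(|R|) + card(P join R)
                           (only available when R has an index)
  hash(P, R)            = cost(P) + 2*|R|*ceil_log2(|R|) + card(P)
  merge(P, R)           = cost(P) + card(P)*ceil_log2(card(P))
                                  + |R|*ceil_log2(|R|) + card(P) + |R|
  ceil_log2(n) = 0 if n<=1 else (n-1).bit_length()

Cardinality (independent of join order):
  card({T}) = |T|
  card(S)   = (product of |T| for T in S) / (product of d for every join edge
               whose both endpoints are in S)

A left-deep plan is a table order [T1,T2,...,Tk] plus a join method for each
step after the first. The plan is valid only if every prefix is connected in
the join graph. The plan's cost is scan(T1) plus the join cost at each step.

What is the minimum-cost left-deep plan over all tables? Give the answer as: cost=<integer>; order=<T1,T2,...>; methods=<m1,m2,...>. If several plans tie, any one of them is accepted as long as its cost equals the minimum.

Selinger DP (subsets sized 1..n):
  {C}: scan cost=250, card=250
  {A}: scan cost=40, card=40
  {D}: scan cost=500, card=500
  {E}: scan cost=400, card=400
  {B}: scan cost=150, card=150
  {AC}: card=5000; try (A,hash)→980, (C,merge)→2570, (A,merge)→2780, (C,hash)→4080, (C,nl_idx)→5360, (C,nl)→10040 …(+1); best=980 via (A,hash)
  {CD}: card=500; try (C,hash)→5000, (C,nl_idx)→5000, (D,merge)→7500, (C,merge)→7750, (D,hash)→9500, (D,nl)→125250 …(+1); best=5000 via (C,hash)
  {CE}: card=6250; try (C,hash)→4800, (E,merge)→6500, (C,merge)→6650, (E,hash)→7700, (C,nl_idx)→9850, (E,nl)→100250 …(+1); best=4800 via (C,hash)
  {BC}: card=7500; try (B,hash)→2900, (C,merge)→3750, (B,merge)→3850, (C,hash)→4300, (C,nl_idx)→8850, (C,nl)→37650 …(+1); best=2900 via (B,hash)
  {ACD}: card=10000; try (A,hash)→5980, (A,merge)→10280, (D,hash)→14980, (A,nl)→25000, (D,merge)→75980, (D,nl)→2500980; best=5980 via (A,hash)
  {ACE}: card=125000; try (A,hash)→11530, (E,hash)→13180, (E,merge)→74980, (A,merge)→92580, (A,nl)→254800, (E,nl)→2000980; best=11530 via (A,hash)
  {ABC}: card=150000; try (B,hash)→8380, (A,hash)→10880, (B,merge)→72330, (A,merge)→108180, (A,nl)→302900, (B,nl)→750980; best=8380 via (B,hash)
  {CDE}: card=12500; try (E,hash)→12700, (E,merge)→14000, (D,hash)→20050, (D,merge)→97300, (E,nl)→205000, (D,nl)→3129800; best=12700 via (E,hash)
  {BCD}: card=15000; try (B,hash)→7900, (B,merge)→11350, (D,hash)→19400, (B,nl)→80000, (D,merge)→112900, (D,nl)→3752900; best=7900 via (B,hash)
  {BCE}: card=187500; try (B,hash)→13450, (E,hash)→17600, (B,merge)→93650, (E,merge)→111900, (B,nl)→942300, (E,nl)→3002900; best=13450 via (B,hash)
  {ACDE}: card=250000; try (E,hash)→23180, (A,hash)→25680, (D,hash)→145530, (E,merge)→159980, (A,merge)→200480, (A,nl)→512700 …(+3); best=23180 via (E,hash)
  {ABCD}: card=300000; try (B,hash)→18380, (A,hash)→23380, (B,merge)→157330, (D,hash)→167380, (A,merge)→233180, (A,nl)→607900 …(+3); best=18380 via (B,hash)
  {ABCE}: card=3750000; try (B,hash)→138930, (E,hash)→165580, (A,hash)→201430, (B,merge)→2262880, (E,merge)→2862380, (A,merge)→3576230 …(+3); best=138930 via (B,hash)
  {BCDE}: card=375000; try (B,hash)→27600, (E,hash)→30100, (B,merge)→201550, (D,hash)→209950, (E,merge)→236900, (B,nl)→1887700 …(+3); best=27600 via (B,hash)
  {ABCDE}: card=7500000; try (B,hash)→275580, (E,hash)→325580, (A,hash)→403080, (D,hash)→3897930, (B,merge)→4774530, (E,merge)→6022380 …(+6); best=275580 via (B,hash)

cost=275580; order=D,C,A,E,B; methods=hash,hash,hash,hash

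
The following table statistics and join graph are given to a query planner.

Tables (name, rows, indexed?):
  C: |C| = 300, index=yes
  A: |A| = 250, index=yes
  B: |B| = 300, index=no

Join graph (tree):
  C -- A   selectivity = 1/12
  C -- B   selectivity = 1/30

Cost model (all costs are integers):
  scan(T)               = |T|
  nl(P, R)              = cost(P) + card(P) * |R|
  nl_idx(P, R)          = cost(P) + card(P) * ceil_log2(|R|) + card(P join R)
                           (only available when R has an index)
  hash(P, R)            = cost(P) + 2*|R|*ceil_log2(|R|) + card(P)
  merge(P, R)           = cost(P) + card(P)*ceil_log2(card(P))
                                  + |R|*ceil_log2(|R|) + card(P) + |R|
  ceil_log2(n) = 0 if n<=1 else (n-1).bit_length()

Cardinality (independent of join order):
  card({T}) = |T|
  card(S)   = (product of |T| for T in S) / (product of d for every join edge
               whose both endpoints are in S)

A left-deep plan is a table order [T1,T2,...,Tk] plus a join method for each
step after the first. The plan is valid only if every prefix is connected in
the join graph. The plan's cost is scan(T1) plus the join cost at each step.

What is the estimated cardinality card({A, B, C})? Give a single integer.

Tables in S: A(250), B(300), C(300)
Edges inside S: C-A(d=12), C-B(d=30)
numerator = 250 * 300 * 300 = 22500000
denominator = 12 * 30 = 360
card(S) = 22500000 / 360 = 62500

62500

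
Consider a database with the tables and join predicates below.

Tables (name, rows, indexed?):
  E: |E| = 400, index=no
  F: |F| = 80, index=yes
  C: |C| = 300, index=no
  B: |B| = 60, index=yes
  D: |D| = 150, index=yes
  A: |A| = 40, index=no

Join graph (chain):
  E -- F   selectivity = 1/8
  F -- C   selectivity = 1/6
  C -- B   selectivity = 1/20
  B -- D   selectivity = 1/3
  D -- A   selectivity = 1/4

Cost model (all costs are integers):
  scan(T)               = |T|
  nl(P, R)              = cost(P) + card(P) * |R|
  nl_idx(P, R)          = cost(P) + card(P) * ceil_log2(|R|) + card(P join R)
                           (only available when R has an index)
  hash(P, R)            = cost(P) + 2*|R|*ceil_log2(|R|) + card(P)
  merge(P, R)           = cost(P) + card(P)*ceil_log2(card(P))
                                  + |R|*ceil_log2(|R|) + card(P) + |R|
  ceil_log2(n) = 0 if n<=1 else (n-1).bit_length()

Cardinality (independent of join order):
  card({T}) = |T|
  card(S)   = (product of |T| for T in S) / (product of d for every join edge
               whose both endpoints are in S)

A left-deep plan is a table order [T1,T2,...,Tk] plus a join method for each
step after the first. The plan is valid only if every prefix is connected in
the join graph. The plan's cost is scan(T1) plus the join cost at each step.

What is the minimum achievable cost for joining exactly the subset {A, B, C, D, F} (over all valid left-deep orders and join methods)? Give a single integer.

489520

Selinger DP over subsets of {A,B,C,D,F}:
  {F}: scan cost=80, card=80
  {C}: scan cost=300, card=300
  {B}: scan cost=60, card=60
  {D}: scan cost=150, card=150
  {A}: scan cost=40, card=40
  {CF}: card=4000; try (F,hash)→1720, (C,merge)→3720, (F,merge)→3940, (C,hash)→5560, (F,nl_idx)→6400, (C,nl)→24080 …(+1); best=1720 via (F,hash)
  {BC}: card=900; try (B,hash)→1320, (B,nl_idx)→3000, (C,merge)→3480, (B,merge)→3720, (C,hash)→5520, (C,nl)→18060 …(+1); best=1320 via (B,hash)
  {BD}: card=3000; try (B,hash)→1020, (D,merge)→1830, (B,merge)→1920, (D,hash)→2520, (D,nl_idx)→3540, (B,nl_idx)→4050 …(+2); best=1020 via (B,hash)
  {AD}: card=1500; try (A,hash)→780, (D,merge)→1670, (A,merge)→1780, (D,nl_idx)→1860, (D,hash)→2480, (D,nl)→6040 …(+1); best=780 via (A,hash)
  {BCF}: card=12000; try (F,hash)→3340, (B,hash)→6440, (F,merge)→11860, (F,nl_idx)→19620, (B,nl_idx)→37720, (B,merge)→54140 …(+2); best=3340 via (F,hash)
  {BCD}: card=45000; try (D,hash)→4620, (C,hash)→9420, (D,merge)→12570, (C,merge)→43020, (D,nl_idx)→53520, (D,nl)→136320 …(+1); best=4620 via (D,hash)
  {ABD}: card=30000; try (B,hash)→3000, (A,hash)→4500, (B,merge)→19200, (B,nl_idx)→39780, (A,merge)→40300, (B,nl)→90780 …(+1); best=3000 via (B,hash)
  {BCDF}: card=600000; try (D,hash)→17740, (F,hash)→50740, (D,merge)→184690, (D,nl_idx)→699340, (F,merge)→770260, (F,nl_idx)→919620 …(+2); best=17740 via (D,hash)
  {ABCD}: card=450000; try (C,hash)→38400, (A,hash)→50100, (C,merge)→486000, (A,merge)→769900, (A,nl)→1804620, (C,nl)→9003000; best=38400 via (C,hash)
  {ABCDF}: card=6000000; try (F,hash)→489520, (A,hash)→618220, (F,merge)→9039040, (F,nl_idx)→9188400, (A,merge)→12618020, (A,nl)→24017740 …(+1); best=489520 via (F,hash)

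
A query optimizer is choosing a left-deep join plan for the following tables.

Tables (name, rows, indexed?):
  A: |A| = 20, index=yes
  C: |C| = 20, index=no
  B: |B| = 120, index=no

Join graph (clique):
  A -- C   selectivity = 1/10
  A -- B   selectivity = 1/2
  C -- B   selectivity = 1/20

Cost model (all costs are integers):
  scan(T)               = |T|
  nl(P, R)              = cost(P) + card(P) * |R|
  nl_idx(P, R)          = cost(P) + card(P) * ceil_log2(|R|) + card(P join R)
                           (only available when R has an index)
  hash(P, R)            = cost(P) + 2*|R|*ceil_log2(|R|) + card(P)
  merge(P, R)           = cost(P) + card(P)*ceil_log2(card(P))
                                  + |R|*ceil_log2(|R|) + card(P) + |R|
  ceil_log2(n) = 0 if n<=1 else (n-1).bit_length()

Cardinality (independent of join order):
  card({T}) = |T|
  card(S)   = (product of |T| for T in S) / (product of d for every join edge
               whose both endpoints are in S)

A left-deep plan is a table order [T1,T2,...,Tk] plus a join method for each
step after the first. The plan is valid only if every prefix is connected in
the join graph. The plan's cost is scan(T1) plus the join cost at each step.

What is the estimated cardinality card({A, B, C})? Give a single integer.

120

Tables in S: A(20), B(120), C(20)
Edges inside S: A-C(d=10), A-B(d=2), C-B(d=20)
numerator = 20 * 120 * 20 = 48000
denominator = 10 * 2 * 20 = 400
card(S) = 48000 / 400 = 120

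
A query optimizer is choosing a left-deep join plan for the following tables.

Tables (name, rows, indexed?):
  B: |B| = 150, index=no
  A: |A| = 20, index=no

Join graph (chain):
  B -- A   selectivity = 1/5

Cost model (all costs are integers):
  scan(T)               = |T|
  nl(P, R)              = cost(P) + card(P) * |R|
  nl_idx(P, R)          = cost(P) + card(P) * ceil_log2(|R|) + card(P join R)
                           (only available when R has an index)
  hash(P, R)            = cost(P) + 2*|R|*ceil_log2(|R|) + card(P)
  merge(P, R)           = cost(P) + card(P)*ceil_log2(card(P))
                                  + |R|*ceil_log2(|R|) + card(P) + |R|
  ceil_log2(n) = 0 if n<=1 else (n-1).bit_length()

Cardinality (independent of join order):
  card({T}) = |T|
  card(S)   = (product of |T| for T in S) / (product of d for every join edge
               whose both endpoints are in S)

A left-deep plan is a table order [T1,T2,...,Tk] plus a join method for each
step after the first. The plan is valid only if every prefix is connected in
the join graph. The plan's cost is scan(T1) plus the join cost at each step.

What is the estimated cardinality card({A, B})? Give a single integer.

600

Tables in S: A(20), B(150)
Edges inside S: B-A(d=5)
numerator = 20 * 150 = 3000
denominator = 5 = 5
card(S) = 3000 / 5 = 600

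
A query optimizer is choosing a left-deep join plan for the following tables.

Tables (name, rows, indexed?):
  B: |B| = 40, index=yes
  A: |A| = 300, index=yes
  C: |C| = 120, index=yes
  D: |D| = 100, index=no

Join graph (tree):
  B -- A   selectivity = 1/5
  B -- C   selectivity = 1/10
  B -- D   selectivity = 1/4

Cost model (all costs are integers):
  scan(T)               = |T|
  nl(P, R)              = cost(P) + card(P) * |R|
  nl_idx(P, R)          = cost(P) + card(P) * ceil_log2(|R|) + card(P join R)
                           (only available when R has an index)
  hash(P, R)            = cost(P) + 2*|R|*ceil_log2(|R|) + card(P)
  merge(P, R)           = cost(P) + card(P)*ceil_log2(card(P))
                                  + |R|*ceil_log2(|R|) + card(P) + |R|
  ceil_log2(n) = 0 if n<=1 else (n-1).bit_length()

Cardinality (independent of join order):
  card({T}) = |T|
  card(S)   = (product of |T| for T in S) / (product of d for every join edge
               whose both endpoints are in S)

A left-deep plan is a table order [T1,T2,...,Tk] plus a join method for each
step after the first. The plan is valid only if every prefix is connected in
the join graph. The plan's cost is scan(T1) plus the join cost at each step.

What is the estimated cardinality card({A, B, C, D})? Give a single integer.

Tables in S: A(300), B(40), C(120), D(100)
Edges inside S: B-A(d=5), B-C(d=10), B-D(d=4)
numerator = 300 * 40 * 120 * 100 = 144000000
denominator = 5 * 10 * 4 = 200
card(S) = 144000000 / 200 = 720000

720000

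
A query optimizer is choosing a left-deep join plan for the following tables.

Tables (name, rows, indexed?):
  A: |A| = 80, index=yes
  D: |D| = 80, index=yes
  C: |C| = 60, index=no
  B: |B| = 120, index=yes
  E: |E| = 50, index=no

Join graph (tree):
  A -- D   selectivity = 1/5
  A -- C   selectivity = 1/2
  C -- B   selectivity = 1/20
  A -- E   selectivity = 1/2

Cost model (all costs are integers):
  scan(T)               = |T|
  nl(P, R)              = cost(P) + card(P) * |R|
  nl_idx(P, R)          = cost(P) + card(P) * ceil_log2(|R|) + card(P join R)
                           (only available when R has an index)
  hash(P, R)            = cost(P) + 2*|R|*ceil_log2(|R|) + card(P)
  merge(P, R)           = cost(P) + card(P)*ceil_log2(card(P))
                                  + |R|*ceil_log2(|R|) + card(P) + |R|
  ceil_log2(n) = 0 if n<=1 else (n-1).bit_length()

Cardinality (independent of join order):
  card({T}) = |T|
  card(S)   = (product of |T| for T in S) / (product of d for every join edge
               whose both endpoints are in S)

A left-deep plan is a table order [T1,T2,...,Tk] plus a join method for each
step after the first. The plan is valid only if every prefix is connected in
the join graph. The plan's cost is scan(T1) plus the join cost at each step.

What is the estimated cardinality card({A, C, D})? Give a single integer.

38400

Tables in S: A(80), C(60), D(80)
Edges inside S: A-D(d=5), A-C(d=2)
numerator = 80 * 60 * 80 = 384000
denominator = 5 * 2 = 10
card(S) = 384000 / 10 = 38400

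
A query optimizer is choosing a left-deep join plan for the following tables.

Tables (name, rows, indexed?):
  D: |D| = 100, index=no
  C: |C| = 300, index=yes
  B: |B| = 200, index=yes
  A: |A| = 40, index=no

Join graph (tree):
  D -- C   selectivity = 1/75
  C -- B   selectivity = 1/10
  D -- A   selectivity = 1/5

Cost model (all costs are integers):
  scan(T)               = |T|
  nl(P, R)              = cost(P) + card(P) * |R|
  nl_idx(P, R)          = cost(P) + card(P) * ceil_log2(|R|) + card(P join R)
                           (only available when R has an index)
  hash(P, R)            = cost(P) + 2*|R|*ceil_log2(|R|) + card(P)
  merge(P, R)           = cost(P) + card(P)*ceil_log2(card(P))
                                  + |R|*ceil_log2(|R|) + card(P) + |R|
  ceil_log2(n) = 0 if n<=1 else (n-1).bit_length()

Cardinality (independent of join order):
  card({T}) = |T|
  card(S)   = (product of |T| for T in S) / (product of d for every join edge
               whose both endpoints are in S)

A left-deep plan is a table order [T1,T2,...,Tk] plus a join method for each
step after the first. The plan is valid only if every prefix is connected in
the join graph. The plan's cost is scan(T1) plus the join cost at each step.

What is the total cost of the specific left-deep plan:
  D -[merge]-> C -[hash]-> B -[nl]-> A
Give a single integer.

step 1: scan D: cost=100, card=100
step 2: join C via merge
    card(P join C) = 100*300/(75) = 400
    cost = 100 + 100*7 + 300*9 + 100 + 300 = 3900
step 3: join B via hash
    card(P join B) = 400*200/(10) = 8000
    cost = 3900 + 2*200*8 + 400 = 7500
step 4: join A via nl
    card(P join A) = 8000*40/(5) = 64000
    cost = 7500 + 8000*40 = 327500

327500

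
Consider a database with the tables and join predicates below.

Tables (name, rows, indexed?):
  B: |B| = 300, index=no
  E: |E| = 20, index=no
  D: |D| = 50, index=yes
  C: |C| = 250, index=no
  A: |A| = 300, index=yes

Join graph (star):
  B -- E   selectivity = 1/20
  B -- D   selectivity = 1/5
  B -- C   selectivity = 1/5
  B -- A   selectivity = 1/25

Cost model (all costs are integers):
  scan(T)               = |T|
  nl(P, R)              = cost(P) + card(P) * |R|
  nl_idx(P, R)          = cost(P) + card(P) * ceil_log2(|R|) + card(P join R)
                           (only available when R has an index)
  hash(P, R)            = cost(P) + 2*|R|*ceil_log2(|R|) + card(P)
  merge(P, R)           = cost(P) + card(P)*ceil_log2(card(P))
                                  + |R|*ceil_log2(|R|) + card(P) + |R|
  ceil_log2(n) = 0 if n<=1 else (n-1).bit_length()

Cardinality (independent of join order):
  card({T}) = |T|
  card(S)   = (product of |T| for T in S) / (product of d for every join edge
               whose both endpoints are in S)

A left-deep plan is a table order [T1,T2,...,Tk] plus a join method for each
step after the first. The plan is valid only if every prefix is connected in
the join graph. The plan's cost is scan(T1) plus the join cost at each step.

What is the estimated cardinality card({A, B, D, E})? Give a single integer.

Tables in S: A(300), B(300), D(50), E(20)
Edges inside S: B-E(d=20), B-D(d=5), B-A(d=25)
numerator = 300 * 300 * 50 * 20 = 90000000
denominator = 20 * 5 * 25 = 2500
card(S) = 90000000 / 2500 = 36000

36000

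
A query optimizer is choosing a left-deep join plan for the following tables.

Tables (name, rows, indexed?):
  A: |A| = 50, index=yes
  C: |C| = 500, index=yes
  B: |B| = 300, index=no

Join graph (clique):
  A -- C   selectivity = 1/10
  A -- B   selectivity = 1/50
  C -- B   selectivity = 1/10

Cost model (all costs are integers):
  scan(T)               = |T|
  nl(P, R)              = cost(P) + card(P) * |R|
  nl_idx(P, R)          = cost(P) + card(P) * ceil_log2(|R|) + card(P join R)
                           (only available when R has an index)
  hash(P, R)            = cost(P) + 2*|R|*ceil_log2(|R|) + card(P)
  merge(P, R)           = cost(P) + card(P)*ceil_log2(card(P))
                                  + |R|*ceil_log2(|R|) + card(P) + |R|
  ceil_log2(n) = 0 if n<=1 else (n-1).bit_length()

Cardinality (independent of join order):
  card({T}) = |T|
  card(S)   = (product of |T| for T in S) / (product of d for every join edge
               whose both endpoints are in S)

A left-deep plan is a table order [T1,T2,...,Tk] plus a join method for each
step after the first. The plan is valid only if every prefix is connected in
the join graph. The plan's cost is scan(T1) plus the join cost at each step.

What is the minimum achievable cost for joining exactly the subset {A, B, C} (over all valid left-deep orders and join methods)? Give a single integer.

5400

Selinger DP over subsets of {A,B,C}:
  {A}: scan cost=50, card=50
  {C}: scan cost=500, card=500
  {B}: scan cost=300, card=300
  {AC}: card=2500; try (A,hash)→1600, (C,nl_idx)→3000, (C,merge)→5400, (A,merge)→5850, (A,nl_idx)→6000, (C,hash)→9100 …(+2); best=1600 via (A,hash)
  {AB}: card=300; try (A,hash)→1200, (A,nl_idx)→2400, (B,merge)→3400, (A,merge)→3650, (B,hash)→5500, (B,nl)→15050 …(+1); best=1200 via (A,hash)
  {BC}: card=15000; try (B,hash)→6400, (C,merge)→8300, (B,merge)→8500, (C,hash)→9600, (C,nl_idx)→18000, (C,nl)→150300 …(+1); best=6400 via (B,hash)
  {ABC}: card=1500; try (C,nl_idx)→5400, (C,merge)→9200, (B,hash)→9500, (C,hash)→10500, (A,hash)→22000, (B,merge)→37100 …(+5); best=5400 via (C,nl_idx)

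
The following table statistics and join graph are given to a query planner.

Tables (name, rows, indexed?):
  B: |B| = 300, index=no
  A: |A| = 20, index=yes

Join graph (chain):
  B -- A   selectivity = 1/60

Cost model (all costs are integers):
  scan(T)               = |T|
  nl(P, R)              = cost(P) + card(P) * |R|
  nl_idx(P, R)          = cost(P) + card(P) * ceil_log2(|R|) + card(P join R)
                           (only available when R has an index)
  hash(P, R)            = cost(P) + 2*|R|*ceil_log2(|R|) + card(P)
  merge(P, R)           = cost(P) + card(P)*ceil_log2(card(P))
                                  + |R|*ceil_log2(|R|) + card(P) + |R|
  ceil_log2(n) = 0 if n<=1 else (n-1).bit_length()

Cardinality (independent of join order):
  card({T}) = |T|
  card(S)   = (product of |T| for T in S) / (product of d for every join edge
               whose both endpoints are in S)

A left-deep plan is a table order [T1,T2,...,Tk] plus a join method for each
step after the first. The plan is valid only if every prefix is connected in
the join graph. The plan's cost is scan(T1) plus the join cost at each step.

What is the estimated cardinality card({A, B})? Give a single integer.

100

Tables in S: A(20), B(300)
Edges inside S: B-A(d=60)
numerator = 20 * 300 = 6000
denominator = 60 = 60
card(S) = 6000 / 60 = 100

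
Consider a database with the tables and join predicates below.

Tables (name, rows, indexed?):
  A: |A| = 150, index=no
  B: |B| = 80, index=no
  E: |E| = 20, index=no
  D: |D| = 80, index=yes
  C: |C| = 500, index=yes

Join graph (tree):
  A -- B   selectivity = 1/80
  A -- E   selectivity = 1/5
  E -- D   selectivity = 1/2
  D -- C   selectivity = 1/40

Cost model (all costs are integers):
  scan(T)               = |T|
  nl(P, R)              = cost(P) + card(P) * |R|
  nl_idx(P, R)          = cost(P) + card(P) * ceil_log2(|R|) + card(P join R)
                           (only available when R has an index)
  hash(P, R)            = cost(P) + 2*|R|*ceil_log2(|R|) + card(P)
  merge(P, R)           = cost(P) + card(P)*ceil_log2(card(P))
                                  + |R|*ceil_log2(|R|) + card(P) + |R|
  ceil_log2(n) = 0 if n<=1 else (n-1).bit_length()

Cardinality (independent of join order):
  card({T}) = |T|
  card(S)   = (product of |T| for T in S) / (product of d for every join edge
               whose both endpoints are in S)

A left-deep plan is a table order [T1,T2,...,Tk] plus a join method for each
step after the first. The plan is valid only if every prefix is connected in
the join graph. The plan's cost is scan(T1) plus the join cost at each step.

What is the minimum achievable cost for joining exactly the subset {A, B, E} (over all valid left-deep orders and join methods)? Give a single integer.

1770

Selinger DP over subsets of {A,B,E}:
  {A}: scan cost=150, card=150
  {B}: scan cost=80, card=80
  {E}: scan cost=20, card=20
  {AB}: card=150; try (B,hash)→1420, (A,merge)→2070, (B,merge)→2140, (A,hash)→2560, (A,nl)→12080, (B,nl)→12150; best=1420 via (B,hash)
  {AE}: card=600; try (E,hash)→500, (A,merge)→1490, (E,merge)→1620, (A,hash)→2440, (A,nl)→3020, (E,nl)→3150; best=500 via (E,hash)
  {ABE}: card=600; try (E,hash)→1770, (B,hash)→2220, (E,merge)→2890, (E,nl)→4420, (B,merge)→7740, (B,nl)→48500; best=1770 via (E,hash)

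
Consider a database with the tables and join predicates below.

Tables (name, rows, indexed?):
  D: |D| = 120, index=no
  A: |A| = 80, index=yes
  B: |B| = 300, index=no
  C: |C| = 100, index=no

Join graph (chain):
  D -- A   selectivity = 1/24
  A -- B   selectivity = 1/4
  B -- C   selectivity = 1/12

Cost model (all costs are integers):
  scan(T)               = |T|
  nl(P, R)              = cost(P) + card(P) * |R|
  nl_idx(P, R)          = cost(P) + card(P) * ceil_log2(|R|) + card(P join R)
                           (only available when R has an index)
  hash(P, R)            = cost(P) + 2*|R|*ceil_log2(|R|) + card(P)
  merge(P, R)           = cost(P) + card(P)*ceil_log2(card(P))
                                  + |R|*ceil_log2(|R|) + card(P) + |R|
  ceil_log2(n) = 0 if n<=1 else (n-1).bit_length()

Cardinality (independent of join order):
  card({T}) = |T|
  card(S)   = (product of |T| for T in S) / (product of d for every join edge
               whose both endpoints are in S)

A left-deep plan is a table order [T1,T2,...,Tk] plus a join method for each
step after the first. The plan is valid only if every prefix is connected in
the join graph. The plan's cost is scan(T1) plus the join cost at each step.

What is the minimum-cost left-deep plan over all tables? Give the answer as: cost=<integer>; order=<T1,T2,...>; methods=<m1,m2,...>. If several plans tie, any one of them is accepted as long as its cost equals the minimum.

Selinger DP (subsets sized 1..n):
  {D}: scan cost=120, card=120
  {A}: scan cost=80, card=80
  {B}: scan cost=300, card=300
  {C}: scan cost=100, card=100
  {AD}: card=400; try (A,hash)→1360, (A,nl_idx)→1360, (D,merge)→1680, (A,merge)→1720, (D,hash)→1840, (D,nl)→9680 …(+1); best=1360 via (A,hash)
  {AB}: card=6000; try (A,hash)→1720, (B,merge)→3720, (A,merge)→3940, (B,hash)→5560, (A,nl_idx)→8400, (B,nl)→24080 …(+1); best=1720 via (A,hash)
  {BC}: card=2500; try (C,hash)→2000, (B,merge)→3900, (C,merge)→4100, (B,hash)→5600, (B,nl)→30100, (C,nl)→30300; best=2000 via (C,hash)
  {ABD}: card=30000; try (B,hash)→7160, (B,merge)→8360, (D,hash)→9400, (D,merge)→86680, (B,nl)→121360, (D,nl)→721720; best=7160 via (B,hash)
  {ABC}: card=50000; try (A,hash)→5620, (C,hash)→9120, (A,merge)→35140, (A,nl_idx)→69500, (C,merge)→86520, (A,nl)→202000 …(+1); best=5620 via (A,hash)
  {ABCD}: card=250000; try (C,hash)→38560, (D,hash)→57300, (C,merge)→487960, (D,merge)→856580, (C,nl)→3007160, (D,nl)→6005620; best=38560 via (C,hash)

cost=38560; order=D,A,B,C; methods=hash,hash,hash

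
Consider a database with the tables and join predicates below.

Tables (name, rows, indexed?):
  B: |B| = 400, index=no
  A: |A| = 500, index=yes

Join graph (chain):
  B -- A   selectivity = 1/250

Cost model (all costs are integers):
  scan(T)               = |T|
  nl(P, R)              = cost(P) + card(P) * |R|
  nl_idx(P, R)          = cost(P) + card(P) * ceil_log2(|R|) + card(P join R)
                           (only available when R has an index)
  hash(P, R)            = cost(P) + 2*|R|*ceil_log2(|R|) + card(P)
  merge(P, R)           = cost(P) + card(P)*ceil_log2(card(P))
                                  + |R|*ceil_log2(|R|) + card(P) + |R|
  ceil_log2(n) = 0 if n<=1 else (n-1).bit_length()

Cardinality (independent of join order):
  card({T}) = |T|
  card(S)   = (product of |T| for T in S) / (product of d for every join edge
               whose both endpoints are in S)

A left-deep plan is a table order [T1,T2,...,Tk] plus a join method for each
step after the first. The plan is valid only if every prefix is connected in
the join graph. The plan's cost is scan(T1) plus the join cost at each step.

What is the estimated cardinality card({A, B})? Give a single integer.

800

Tables in S: A(500), B(400)
Edges inside S: B-A(d=250)
numerator = 500 * 400 = 200000
denominator = 250 = 250
card(S) = 200000 / 250 = 800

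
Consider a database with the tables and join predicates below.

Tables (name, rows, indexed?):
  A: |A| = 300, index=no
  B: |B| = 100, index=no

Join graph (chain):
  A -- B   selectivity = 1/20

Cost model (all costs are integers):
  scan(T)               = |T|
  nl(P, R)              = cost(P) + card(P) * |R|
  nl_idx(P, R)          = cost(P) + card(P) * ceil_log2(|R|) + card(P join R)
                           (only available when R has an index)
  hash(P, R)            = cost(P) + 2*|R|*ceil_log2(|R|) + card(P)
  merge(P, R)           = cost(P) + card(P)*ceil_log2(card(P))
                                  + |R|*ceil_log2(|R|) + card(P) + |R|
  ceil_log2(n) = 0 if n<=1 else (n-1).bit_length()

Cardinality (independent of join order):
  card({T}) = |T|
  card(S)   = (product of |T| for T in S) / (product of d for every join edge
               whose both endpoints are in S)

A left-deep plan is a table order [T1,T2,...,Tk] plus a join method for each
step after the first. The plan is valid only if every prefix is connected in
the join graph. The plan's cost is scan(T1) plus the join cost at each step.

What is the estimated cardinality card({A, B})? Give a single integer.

1500

Tables in S: A(300), B(100)
Edges inside S: A-B(d=20)
numerator = 300 * 100 = 30000
denominator = 20 = 20
card(S) = 30000 / 20 = 1500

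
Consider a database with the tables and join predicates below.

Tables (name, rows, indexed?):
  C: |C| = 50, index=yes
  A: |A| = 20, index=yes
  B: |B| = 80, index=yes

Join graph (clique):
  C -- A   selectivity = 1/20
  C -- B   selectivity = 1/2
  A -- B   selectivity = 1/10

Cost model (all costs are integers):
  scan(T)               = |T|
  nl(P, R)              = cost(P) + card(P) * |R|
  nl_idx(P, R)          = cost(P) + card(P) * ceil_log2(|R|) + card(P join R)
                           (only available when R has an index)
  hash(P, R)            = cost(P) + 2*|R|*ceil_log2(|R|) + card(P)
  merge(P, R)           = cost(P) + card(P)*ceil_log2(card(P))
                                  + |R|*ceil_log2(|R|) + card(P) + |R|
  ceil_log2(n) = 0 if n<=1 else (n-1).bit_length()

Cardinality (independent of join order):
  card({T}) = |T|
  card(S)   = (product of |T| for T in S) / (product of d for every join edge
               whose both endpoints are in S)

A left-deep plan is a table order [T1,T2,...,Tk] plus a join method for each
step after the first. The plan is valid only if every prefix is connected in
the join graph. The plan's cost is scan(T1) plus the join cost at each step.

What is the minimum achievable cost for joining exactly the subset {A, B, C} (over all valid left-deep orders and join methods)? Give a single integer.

Selinger DP over subsets of {A,B,C}:
  {C}: scan cost=50, card=50
  {A}: scan cost=20, card=20
  {B}: scan cost=80, card=80
  {AC}: card=50; try (C,nl_idx)→190, (A,hash)→300, (A,nl_idx)→350, (C,merge)→490, (A,merge)→520, (C,hash)→640 …(+2); best=190 via (C,nl_idx)
  {BC}: card=2000; try (C,hash)→760, (B,merge)→1040, (C,merge)→1070, (B,hash)→1220, (B,nl_idx)→2400, (C,nl_idx)→2560 …(+2); best=760 via (C,hash)
  {AB}: card=160; try (B,nl_idx)→320, (A,hash)→360, (A,nl_idx)→640, (B,merge)→780, (A,merge)→840, (B,hash)→1160 …(+2); best=320 via (B,nl_idx)
  {ABC}: card=200; try (B,nl_idx)→740, (C,hash)→1080, (B,merge)→1180, (B,hash)→1360, (C,nl_idx)→1480, (C,merge)→2110 …(+6); best=740 via (B,nl_idx)

740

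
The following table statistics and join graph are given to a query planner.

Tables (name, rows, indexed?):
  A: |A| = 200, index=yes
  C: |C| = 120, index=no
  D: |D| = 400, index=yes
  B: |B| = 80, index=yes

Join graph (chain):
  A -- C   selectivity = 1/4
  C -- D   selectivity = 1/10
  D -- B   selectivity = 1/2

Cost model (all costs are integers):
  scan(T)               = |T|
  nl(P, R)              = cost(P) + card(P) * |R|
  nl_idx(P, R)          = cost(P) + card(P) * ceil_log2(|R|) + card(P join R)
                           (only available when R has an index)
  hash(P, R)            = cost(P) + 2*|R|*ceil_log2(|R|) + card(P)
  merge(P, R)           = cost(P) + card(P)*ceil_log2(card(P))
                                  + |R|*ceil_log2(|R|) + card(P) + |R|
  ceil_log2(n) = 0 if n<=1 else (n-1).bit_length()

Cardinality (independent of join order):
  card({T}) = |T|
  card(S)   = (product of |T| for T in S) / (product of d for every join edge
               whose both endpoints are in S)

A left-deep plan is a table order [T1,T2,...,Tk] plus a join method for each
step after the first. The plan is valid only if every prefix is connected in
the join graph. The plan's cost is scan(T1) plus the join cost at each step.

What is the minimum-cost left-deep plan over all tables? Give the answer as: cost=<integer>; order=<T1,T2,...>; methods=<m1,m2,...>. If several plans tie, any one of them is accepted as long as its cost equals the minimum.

cost=203600; order=D,C,B,A; methods=hash,hash,hash

Selinger DP (subsets sized 1..n):
  {A}: scan cost=200, card=200
  {C}: scan cost=120, card=120
  {D}: scan cost=400, card=400
  {B}: scan cost=80, card=80
  {AC}: card=6000; try (C,hash)→2080, (A,merge)→2880, (C,merge)→2960, (A,hash)→3440, (A,nl_idx)→7080, (A,nl)→24120 …(+1); best=2080 via (C,hash)
  {CD}: card=4800; try (C,hash)→2480, (D,merge)→5080, (C,merge)→5360, (D,nl_idx)→6000, (D,hash)→7440, (D,nl)→48120 …(+1); best=2480 via (C,hash)
  {BD}: card=16000; try (B,hash)→1920, (D,merge)→4720, (B,merge)→5040, (D,hash)→7360, (D,nl_idx)→16800, (B,nl_idx)→19200 …(+2); best=1920 via (B,hash)
  {ACD}: card=240000; try (A,hash)→10480, (D,hash)→15280, (A,merge)→71480, (D,merge)→90080, (A,nl_idx)→280880, (D,nl_idx)→296080 …(+2); best=10480 via (A,hash)
  {BCD}: card=192000; try (B,hash)→8400, (C,hash)→19600, (B,merge)→70320, (B,nl_idx)→228080, (C,merge)→242880, (B,nl)→386480 …(+1); best=8400 via (B,hash)
  {ABCD}: card=9600000; try (A,hash)→203600, (B,hash)→251600, (A,merge)→3658200, (B,merge)→4571120, (A,nl_idx)→11144400, (B,nl_idx)→11290480 …(+2); best=203600 via (A,hash)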